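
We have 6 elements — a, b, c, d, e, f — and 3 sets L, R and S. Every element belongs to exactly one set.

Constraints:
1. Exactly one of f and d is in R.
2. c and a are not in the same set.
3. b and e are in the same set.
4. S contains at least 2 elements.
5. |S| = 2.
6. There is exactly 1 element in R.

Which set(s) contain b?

b: L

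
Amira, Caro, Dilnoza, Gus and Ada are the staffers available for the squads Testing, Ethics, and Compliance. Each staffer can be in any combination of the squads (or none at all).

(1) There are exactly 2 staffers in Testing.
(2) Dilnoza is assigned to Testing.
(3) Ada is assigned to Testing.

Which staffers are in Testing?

From (2): Dilnoza ∈ Testing.
From (3): Ada ∈ Testing.
(1): Testing already has 2, so the rest are out.

Testing = {Ada, Dilnoza}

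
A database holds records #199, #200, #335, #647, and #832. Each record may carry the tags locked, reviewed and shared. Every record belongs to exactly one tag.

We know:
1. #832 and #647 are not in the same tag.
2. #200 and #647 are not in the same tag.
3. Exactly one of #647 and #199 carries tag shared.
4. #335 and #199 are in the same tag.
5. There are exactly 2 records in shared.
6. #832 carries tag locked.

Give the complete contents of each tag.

locked = {#200, #832}; reviewed = {#647}; shared = {#199, #335}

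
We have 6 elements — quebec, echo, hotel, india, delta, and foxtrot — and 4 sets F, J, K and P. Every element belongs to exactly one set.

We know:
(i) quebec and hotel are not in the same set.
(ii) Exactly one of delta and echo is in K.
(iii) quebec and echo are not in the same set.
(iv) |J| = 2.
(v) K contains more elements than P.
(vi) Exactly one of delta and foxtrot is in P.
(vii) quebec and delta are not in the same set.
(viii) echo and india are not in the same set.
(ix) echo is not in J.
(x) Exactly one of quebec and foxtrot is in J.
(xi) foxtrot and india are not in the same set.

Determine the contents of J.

J = {india, quebec}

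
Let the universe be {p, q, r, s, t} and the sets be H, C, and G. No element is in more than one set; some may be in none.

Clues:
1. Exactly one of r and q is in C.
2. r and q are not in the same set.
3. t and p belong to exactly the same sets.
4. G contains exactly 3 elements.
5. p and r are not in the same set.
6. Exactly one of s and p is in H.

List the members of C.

C = {r}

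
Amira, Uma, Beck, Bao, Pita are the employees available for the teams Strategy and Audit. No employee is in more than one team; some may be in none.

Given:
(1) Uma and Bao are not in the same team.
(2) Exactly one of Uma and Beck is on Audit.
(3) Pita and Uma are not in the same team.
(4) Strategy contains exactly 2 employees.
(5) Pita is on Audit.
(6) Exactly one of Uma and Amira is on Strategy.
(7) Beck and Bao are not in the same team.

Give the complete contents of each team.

Strategy = {Amira, Bao}; Audit = {Beck, Pita}

From (5): Pita ∈ Audit.
(3): Uma ∉ Audit.
(2) (exactly one): Beck ∈ Audit.
(7): Bao ∉ Audit.
Suppose Amira ∉ Strategy: no assignment then satisfies all the clues, so Amira ∈ Strategy.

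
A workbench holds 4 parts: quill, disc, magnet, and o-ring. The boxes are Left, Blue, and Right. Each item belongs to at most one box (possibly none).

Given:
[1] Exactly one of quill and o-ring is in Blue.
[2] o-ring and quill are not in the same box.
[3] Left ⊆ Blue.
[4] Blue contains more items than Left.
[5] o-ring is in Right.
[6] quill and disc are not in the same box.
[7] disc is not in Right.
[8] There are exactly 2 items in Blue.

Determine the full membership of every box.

From (5): o-ring ∈ Right.
From (7): disc ∉ Right.
(1) (exactly one): quill ∈ Blue.
(6): disc ∉ Blue.
(8): only 2 candidates remain for Blue, so all are in.
(3) contrapositive: disc ∉ Left.

Left = {}; Blue = {magnet, quill}; Right = {o-ring}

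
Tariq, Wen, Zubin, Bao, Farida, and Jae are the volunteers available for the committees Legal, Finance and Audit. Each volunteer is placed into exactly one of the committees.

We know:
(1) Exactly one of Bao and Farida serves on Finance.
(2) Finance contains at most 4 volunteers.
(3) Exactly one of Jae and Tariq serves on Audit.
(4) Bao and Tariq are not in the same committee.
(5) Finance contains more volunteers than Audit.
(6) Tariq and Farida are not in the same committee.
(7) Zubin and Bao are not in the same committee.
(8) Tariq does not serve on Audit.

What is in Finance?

Finance = {Farida, Wen, Zubin}

From (8): Tariq ∉ Audit.
(3) (exactly one): Jae ∈ Audit.
Suppose Tariq ∈ Finance: no assignment then satisfies all the clues, so Tariq ∉ Finance.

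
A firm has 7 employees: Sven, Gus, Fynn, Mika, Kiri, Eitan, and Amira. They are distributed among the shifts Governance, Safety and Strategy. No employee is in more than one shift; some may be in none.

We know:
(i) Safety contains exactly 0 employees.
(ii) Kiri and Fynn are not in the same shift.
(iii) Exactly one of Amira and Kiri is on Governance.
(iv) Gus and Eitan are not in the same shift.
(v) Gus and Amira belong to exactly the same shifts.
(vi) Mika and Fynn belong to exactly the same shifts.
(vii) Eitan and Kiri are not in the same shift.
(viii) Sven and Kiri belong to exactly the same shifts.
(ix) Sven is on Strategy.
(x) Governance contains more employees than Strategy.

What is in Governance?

Governance = {Amira, Fynn, Gus, Mika}

From (ix): Sven ∈ Strategy.
(i): Safety already has 0, so the rest are out.
(viii): Kiri matches Sven: Kiri ∉ Governance.
(viii): Kiri matches Sven: Kiri ∈ Strategy.
(ii): Fynn ∉ Strategy.
(iii) (exactly one): Amira ∈ Governance.
(v): Gus matches Amira: Gus ∈ Governance.
(vi): Mika matches Fynn: Mika ∉ Strategy.
(vii): Eitan ∉ Strategy.
(iv): Eitan ∉ Governance.
Suppose Fynn ∉ Governance: no assignment then satisfies all the clues, so Fynn ∈ Governance.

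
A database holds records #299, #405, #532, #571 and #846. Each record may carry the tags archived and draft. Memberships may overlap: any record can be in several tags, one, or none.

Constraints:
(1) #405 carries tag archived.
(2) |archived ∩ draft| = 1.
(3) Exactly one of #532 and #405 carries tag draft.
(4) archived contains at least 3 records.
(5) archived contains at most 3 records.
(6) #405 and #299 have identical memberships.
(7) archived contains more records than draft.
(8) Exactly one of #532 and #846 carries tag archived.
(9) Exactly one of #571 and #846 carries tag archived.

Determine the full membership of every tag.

archived = {#299, #405, #846}; draft = {#532, #846}

From (1): #405 ∈ archived.
(6): #299 matches #405: #299 ∈ archived.
Suppose #299 ∈ draft: no assignment then satisfies all the clues, so #299 ∉ draft.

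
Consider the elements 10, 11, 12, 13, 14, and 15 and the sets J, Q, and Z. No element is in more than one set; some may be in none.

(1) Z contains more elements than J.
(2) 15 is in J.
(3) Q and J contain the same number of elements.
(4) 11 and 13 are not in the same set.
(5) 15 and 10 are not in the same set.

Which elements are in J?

J = {15}

From (2): 15 ∈ J.
(5): 10 ∉ J.
Suppose 11 ∈ J: no assignment then satisfies all the clues, so 11 ∉ J.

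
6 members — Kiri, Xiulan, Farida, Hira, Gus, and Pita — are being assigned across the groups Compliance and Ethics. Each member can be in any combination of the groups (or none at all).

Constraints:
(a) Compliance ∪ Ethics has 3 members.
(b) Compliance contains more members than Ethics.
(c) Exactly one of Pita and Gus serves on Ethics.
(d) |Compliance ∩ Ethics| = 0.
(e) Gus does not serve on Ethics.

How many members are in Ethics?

1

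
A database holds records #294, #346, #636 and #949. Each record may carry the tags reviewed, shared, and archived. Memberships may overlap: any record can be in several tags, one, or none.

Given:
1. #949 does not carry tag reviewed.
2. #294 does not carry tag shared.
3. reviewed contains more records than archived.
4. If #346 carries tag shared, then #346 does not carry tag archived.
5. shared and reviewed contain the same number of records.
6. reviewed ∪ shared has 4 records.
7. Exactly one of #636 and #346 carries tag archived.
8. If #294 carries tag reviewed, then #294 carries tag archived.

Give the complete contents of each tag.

From (1): #949 ∉ reviewed.
From (2): #294 ∉ shared.
Suppose #294 ∉ reviewed: no assignment then satisfies all the clues, so #294 ∈ reviewed.

reviewed = {#294, #346, #636}; shared = {#346, #636, #949}; archived = {#294, #636}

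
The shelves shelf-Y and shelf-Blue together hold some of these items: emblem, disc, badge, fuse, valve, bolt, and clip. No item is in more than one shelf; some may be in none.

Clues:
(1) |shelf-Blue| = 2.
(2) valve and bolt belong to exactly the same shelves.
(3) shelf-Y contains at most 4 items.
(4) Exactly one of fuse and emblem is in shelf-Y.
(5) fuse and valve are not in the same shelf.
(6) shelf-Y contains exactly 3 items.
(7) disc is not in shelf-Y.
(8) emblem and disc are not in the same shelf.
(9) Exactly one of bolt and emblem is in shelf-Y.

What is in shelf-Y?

shelf-Y = {badge, clip, emblem}

From (7): disc ∉ shelf-Y.
Suppose emblem ∉ shelf-Y: no assignment then satisfies all the clues, so emblem ∈ shelf-Y.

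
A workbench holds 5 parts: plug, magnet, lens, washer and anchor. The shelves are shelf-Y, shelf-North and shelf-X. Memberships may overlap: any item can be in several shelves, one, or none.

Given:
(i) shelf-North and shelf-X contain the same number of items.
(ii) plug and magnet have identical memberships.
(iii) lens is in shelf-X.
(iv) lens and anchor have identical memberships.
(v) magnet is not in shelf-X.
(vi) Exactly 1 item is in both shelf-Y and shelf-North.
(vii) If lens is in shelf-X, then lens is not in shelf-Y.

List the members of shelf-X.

From (iii): lens ∈ shelf-X.
From (v): magnet ∉ shelf-X.
(ii): plug matches magnet: plug ∉ shelf-X.
(iv): anchor matches lens: anchor ∈ shelf-X.
(vii): lens ∉ shelf-Y.
(iv): anchor matches lens: anchor ∉ shelf-Y.
Suppose washer ∉ shelf-X: no assignment then satisfies all the clues, so washer ∈ shelf-X.

shelf-X = {anchor, lens, washer}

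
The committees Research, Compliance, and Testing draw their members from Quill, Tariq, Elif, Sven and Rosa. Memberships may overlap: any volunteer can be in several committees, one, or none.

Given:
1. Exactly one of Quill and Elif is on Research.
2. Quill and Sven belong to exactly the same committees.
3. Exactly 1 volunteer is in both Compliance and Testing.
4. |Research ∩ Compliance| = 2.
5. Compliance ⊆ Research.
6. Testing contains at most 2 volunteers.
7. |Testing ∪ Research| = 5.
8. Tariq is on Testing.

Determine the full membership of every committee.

Research = {Quill, Rosa, Sven, Tariq}; Compliance = {Rosa, Tariq}; Testing = {Elif, Tariq}

From (8): Tariq ∈ Testing.
Suppose Quill ∉ Research: no assignment then satisfies all the clues, so Quill ∈ Research.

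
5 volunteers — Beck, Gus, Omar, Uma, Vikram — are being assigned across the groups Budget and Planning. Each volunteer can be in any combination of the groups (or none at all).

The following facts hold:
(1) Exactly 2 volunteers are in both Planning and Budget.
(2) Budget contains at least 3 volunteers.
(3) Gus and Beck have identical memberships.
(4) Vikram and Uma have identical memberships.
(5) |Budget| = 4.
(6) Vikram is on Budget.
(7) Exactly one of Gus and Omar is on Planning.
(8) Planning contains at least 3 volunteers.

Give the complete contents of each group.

Budget = {Beck, Gus, Uma, Vikram}; Planning = {Omar, Uma, Vikram}

From (6): Vikram ∈ Budget.
(4): Uma matches Vikram: Uma ∈ Budget.
Suppose Beck ∉ Budget: no assignment then satisfies all the clues, so Beck ∈ Budget.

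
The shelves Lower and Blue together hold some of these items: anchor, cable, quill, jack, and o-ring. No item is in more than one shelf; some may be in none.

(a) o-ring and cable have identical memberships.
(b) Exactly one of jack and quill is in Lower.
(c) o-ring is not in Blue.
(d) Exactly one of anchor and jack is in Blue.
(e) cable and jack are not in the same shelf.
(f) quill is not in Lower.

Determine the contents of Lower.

From (c): o-ring ∉ Blue.
From (f): quill ∉ Lower.
(a): cable matches o-ring: cable ∉ Blue.
(b) (exactly one): jack ∈ Lower.
(d) (exactly one): anchor ∈ Blue.
(e): cable ∉ Lower.
(a): o-ring matches cable: o-ring ∉ Lower.

Lower = {jack}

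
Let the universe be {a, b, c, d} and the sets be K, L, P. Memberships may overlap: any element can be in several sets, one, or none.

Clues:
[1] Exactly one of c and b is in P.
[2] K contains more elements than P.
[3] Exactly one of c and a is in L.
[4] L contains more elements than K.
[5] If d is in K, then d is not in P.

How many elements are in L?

3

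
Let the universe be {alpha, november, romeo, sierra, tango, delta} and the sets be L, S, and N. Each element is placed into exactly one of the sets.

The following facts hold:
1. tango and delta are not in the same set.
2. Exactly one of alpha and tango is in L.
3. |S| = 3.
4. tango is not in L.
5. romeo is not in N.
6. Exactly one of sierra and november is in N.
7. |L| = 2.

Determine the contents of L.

L = {alpha, delta}

From (4): tango ∉ L.
From (5): romeo ∉ N.
(2) (exactly one): alpha ∈ L.
Suppose november ∈ L: no assignment then satisfies all the clues, so november ∉ L.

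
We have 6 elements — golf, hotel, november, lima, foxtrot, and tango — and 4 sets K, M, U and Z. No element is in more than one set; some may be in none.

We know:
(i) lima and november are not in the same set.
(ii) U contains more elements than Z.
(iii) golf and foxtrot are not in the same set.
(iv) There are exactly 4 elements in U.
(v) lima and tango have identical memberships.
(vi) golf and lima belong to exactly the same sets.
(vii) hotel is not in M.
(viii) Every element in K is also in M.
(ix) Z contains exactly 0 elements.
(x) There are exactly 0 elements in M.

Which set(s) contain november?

november: none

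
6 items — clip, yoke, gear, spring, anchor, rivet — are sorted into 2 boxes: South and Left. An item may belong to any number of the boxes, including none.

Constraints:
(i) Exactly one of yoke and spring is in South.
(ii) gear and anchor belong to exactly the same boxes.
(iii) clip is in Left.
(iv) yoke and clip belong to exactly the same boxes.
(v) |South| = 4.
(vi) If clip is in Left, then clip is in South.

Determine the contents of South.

South = {anchor, clip, gear, yoke}

From (iii): clip ∈ Left.
(iv): yoke matches clip: yoke ∈ Left.
(vi): clip ∈ South.
(iv): yoke matches clip: yoke ∈ South.
(i) (exactly one): spring ∉ South.
Suppose gear ∉ South: no assignment then satisfies all the clues, so gear ∈ South.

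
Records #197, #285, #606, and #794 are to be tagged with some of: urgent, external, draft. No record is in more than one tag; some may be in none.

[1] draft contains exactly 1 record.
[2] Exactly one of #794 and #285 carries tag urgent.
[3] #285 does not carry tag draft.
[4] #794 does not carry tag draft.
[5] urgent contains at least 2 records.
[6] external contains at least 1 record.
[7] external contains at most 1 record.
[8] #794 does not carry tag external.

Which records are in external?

external = {#285}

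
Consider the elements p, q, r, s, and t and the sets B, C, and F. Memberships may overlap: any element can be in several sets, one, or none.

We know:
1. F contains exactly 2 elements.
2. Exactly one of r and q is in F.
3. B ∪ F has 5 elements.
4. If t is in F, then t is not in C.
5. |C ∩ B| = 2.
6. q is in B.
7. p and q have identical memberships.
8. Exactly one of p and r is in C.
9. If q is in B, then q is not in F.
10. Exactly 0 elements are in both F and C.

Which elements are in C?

C = {p, q}

From (6): q ∈ B.
(7): p matches q: p ∈ B.
(9): q ∉ F.
(2) (exactly one): r ∈ F.
(7): p matches q: p ∉ F.
Suppose p ∉ C: no assignment then satisfies all the clues, so p ∈ C.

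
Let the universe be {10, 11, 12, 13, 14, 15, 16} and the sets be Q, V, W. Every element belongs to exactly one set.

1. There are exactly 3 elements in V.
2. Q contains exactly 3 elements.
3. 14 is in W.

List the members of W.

W = {14}

From (3): 14 ∈ W.
Suppose 10 ∈ W: no assignment then satisfies all the clues, so 10 ∉ W.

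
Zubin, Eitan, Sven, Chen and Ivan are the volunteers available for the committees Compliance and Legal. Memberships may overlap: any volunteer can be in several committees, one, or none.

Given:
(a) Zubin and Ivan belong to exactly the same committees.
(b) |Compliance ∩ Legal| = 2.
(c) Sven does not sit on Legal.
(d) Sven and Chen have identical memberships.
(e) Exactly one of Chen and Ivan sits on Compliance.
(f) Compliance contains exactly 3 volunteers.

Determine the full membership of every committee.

Compliance = {Eitan, Ivan, Zubin}; Legal = {Ivan, Zubin}

From (c): Sven ∉ Legal.
(d): Chen matches Sven: Chen ∉ Legal.
Suppose Zubin ∉ Compliance: no assignment then satisfies all the clues, so Zubin ∈ Compliance.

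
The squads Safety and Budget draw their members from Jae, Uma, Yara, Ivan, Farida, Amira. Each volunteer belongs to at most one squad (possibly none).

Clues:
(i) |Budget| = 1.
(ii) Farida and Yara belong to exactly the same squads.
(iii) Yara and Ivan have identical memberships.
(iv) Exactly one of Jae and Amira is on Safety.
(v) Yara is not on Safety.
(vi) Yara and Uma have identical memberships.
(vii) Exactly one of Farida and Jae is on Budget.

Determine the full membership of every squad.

Safety = {Amira}; Budget = {Jae}

From (v): Yara ∉ Safety.
(ii): Farida matches Yara: Farida ∉ Safety.
(iii): Ivan matches Yara: Ivan ∉ Safety.
(vi): Uma matches Yara: Uma ∉ Safety.
Suppose Jae ∈ Safety: no assignment then satisfies all the clues, so Jae ∉ Safety.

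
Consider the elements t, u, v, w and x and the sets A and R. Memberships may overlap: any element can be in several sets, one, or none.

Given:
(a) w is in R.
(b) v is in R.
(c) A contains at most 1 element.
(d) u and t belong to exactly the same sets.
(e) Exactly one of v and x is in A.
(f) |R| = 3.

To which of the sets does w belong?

w: R

From (a): w ∈ R.
From (b): v ∈ R.
Suppose w ∈ A: no assignment then satisfies all the clues, so w ∉ A.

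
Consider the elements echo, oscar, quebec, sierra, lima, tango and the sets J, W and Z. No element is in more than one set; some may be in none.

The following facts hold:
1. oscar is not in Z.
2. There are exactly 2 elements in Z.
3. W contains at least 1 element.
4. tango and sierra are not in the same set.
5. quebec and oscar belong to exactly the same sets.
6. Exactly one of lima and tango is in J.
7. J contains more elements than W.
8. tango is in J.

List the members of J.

From (1): oscar ∉ Z.
From (8): tango ∈ J.
(4): sierra ∉ J.
(5): quebec matches oscar: quebec ∉ Z.
(6) (exactly one): lima ∉ J.
Suppose echo ∈ J: no assignment then satisfies all the clues, so echo ∉ J.

J = {oscar, quebec, tango}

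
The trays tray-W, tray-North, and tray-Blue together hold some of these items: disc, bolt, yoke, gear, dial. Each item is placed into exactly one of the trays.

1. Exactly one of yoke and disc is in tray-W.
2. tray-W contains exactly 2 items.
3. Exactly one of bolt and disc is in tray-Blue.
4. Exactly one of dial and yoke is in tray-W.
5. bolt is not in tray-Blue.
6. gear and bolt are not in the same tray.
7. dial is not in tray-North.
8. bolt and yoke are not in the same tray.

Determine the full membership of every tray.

tray-W = {gear, yoke}; tray-North = {bolt}; tray-Blue = {dial, disc}

From (5): bolt ∉ tray-Blue.
From (7): dial ∉ tray-North.
(3) (exactly one): disc ∈ tray-Blue.
(1) (exactly one): yoke ∈ tray-W.
(4) (exactly one): dial ∉ tray-W.
(8): bolt ∉ tray-W.
Only one tray left: bolt ∈ tray-North.
Only one tray left: dial ∈ tray-Blue.
(2): only 2 candidates remain for tray-W, so all are in.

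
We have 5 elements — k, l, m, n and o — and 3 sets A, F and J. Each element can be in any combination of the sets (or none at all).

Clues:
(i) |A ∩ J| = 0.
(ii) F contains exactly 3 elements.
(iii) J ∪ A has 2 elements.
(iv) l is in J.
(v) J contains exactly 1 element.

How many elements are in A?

1

From (iv): l ∈ J.
(v): J already has 1, so the rest are out.
Suppose l ∈ A: no assignment then satisfies all the clues, so l ∉ A.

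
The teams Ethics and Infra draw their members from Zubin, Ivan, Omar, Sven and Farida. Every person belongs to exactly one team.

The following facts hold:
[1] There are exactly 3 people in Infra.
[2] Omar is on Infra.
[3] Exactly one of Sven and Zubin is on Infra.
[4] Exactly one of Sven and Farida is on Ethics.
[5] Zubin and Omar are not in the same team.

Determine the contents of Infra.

Infra = {Ivan, Omar, Sven}

From (2): Omar ∈ Infra.
(5): Zubin ∉ Infra.
Only one team left: Zubin ∈ Ethics.
(3) (exactly one): Sven ∈ Infra.
(4) (exactly one): Farida ∈ Ethics.
(1): only 3 candidates remain for Infra, so all are in.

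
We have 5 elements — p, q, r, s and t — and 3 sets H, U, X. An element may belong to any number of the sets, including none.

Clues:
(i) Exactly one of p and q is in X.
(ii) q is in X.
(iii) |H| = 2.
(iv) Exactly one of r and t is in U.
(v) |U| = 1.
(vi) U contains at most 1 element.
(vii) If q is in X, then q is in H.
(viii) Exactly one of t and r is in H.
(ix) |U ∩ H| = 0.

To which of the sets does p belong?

p: none

From (ii): q ∈ X.
(i) (exactly one): p ∉ X.
(vii): q ∈ H.
Suppose p ∈ H: no assignment then satisfies all the clues, so p ∉ H.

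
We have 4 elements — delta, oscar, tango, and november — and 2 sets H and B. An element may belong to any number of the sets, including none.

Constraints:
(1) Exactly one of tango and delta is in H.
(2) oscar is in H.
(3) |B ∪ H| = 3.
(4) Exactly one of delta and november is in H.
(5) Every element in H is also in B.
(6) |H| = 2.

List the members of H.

H = {delta, oscar}

From (2): oscar ∈ H.
(5) with oscar ∈ H: oscar ∈ B.
Suppose delta ∉ H: no assignment then satisfies all the clues, so delta ∈ H.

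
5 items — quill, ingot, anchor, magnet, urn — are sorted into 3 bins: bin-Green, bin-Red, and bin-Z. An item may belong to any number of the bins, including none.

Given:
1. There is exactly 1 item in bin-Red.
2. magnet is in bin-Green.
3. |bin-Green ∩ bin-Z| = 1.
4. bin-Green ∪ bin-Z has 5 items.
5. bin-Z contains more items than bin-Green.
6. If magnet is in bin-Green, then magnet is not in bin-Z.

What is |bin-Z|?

4

From (2): magnet ∈ bin-Green.
(6): magnet ∉ bin-Z.
Suppose quill ∉ bin-Z: no assignment then satisfies all the clues, so quill ∈ bin-Z.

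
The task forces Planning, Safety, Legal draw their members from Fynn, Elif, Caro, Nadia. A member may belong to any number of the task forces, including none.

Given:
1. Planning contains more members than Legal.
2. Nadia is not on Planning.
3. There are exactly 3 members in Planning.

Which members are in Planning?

From (2): Nadia ∉ Planning.
(3): only 3 candidates remain for Planning, so all are in.

Planning = {Caro, Elif, Fynn}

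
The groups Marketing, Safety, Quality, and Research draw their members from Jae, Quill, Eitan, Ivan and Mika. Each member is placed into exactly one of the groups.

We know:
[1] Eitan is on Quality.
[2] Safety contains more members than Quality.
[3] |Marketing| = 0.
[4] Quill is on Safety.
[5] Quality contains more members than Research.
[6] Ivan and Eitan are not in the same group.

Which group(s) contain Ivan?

From (1): Eitan ∈ Quality.
From (4): Quill ∈ Safety.
(3): Marketing already has 0, so the rest are out.
(6): Ivan ∉ Quality.
Suppose Ivan ∉ Safety: no assignment then satisfies all the clues, so Ivan ∈ Safety.

Ivan: Safety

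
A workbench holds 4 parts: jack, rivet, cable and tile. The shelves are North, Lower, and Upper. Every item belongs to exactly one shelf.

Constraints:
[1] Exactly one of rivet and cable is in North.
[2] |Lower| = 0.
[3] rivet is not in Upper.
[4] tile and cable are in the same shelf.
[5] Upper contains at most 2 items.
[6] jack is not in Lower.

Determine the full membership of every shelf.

From (3): rivet ∉ Upper.
From (6): jack ∉ Lower.
(2): Lower already has 0, so the rest are out.
Only one shelf left: rivet ∈ North.
(1) (exactly one): cable ∉ North.
(4): tile matches cable: tile ∉ North.
Only one shelf left: cable ∈ Upper.
Only one shelf left: tile ∈ Upper.
(5): Upper already has 2, so the rest are out.
Only one shelf left: jack ∈ North.

North = {jack, rivet}; Lower = {}; Upper = {cable, tile}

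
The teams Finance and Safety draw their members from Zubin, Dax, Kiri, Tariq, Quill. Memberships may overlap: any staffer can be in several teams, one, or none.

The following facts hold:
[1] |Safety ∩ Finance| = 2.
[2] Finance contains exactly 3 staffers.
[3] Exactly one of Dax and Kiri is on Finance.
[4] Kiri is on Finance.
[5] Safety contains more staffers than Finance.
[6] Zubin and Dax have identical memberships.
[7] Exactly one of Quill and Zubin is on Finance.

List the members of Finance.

Finance = {Kiri, Quill, Tariq}

From (4): Kiri ∈ Finance.
(3) (exactly one): Dax ∉ Finance.
(6): Zubin matches Dax: Zubin ∉ Finance.
(7) (exactly one): Quill ∈ Finance.
(2): only 3 candidates remain for Finance, so all are in.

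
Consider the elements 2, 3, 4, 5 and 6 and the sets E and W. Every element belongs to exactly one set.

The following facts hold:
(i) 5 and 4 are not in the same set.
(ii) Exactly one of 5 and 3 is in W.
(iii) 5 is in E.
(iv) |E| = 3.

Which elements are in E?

E = {2, 5, 6}

From (iii): 5 ∈ E.
(i): 4 ∉ E.
(ii) (exactly one): 3 ∈ W.
(iv): only 3 candidates remain for E, so all are in.
Only one set left: 4 ∈ W.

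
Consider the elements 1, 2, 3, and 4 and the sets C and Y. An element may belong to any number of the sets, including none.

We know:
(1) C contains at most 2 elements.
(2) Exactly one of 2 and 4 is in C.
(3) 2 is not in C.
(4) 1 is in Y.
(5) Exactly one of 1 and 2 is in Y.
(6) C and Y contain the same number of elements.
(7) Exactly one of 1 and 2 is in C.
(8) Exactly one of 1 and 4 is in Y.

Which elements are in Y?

From (3): 2 ∉ C.
From (4): 1 ∈ Y.
(2) (exactly one): 4 ∈ C.
(5) (exactly one): 2 ∉ Y.
(7) (exactly one): 1 ∈ C.
(8) (exactly one): 4 ∉ Y.
(1): C already has 2, so the rest are out.
Suppose 3 ∉ Y: no assignment then satisfies all the clues, so 3 ∈ Y.

Y = {1, 3}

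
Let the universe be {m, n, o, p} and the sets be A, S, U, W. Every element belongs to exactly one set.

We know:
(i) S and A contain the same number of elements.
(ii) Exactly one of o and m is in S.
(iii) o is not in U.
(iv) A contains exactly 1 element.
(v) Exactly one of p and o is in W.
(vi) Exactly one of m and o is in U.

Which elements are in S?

S = {o}

From (iii): o ∉ U.
(vi) (exactly one): m ∈ U.
(ii) (exactly one): o ∈ S.
(v) (exactly one): p ∈ W.
(iv): only 1 candidates remain for A, so all are in.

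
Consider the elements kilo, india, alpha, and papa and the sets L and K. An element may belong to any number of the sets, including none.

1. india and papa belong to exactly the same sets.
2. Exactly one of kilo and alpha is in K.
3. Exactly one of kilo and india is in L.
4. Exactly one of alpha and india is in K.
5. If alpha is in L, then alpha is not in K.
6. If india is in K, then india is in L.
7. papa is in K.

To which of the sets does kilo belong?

kilo: K

From (7): papa ∈ K.
(1): india matches papa: india ∈ K.
(4) (exactly one): alpha ∉ K.
(6): india ∈ L.
(1): papa matches india: papa ∈ L.
(2) (exactly one): kilo ∈ K.
(3) (exactly one): kilo ∉ L.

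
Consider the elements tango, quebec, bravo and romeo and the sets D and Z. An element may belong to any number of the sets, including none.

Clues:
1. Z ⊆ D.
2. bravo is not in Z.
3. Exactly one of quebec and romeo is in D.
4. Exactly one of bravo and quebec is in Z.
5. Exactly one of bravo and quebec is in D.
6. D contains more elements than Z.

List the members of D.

D = {quebec, tango}

From (2): bravo ∉ Z.
(4) (exactly one): quebec ∈ Z.
(1) with quebec ∈ Z: quebec ∈ D.
(3) (exactly one): romeo ∉ D.
(5) (exactly one): bravo ∉ D.
(1) contrapositive: romeo ∉ Z.
Suppose tango ∉ D: no assignment then satisfies all the clues, so tango ∈ D.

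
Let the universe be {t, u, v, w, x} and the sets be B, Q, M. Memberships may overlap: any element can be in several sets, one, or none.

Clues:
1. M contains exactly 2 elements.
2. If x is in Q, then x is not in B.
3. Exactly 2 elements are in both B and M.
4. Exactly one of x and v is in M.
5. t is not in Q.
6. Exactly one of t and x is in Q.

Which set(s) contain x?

x: Q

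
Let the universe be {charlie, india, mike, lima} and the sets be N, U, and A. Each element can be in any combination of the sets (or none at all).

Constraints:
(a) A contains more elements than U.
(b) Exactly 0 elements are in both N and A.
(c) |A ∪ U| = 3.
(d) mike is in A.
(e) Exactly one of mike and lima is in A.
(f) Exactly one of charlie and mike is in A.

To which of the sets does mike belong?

mike: A

From (d): mike ∈ A.
(e) (exactly one): lima ∉ A.
(f) (exactly one): charlie ∉ A.
Suppose mike ∈ N: no assignment then satisfies all the clues, so mike ∉ N.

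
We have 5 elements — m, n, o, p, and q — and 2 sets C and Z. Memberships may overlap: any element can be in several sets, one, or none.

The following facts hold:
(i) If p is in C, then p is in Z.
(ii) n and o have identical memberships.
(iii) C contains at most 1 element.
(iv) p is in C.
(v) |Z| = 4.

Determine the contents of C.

From (iv): p ∈ C.
(i): p ∈ Z.
(iii): C already has 1, so the rest are out.

C = {p}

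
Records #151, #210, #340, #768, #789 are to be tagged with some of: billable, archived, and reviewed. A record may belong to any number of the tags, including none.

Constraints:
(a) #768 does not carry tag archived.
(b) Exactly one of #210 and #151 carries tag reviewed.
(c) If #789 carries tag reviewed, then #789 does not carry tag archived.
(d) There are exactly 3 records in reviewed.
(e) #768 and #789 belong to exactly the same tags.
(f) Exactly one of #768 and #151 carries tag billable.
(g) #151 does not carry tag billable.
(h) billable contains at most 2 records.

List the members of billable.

billable = {#768, #789}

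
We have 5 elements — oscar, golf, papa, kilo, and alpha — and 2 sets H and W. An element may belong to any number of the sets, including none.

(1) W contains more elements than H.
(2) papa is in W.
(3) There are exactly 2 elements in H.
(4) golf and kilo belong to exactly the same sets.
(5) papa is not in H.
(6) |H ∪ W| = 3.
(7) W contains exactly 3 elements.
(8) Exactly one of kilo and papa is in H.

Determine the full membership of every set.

From (2): papa ∈ W.
From (5): papa ∉ H.
(8) (exactly one): kilo ∈ H.
(4): golf matches kilo: golf ∈ H.
(3): H already has 2, so the rest are out.
Suppose oscar ∈ W: no assignment then satisfies all the clues, so oscar ∉ W.

H = {golf, kilo}; W = {golf, kilo, papa}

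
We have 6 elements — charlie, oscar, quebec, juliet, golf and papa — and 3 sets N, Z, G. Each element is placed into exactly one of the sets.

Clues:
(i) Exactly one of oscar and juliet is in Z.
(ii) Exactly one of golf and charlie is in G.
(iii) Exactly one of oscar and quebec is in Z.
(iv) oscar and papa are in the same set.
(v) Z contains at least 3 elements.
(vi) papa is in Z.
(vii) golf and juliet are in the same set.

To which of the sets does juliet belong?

juliet: G

From (vi): papa ∈ Z.
(iv): oscar matches papa: oscar ∉ N.
(iv): oscar matches papa: oscar ∈ Z.
(i) (exactly one): juliet ∉ Z.
(iii) (exactly one): quebec ∉ Z.
(vii): golf matches juliet: golf ∉ Z.
(v): only 3 candidates remain for Z, so all are in.
(ii) (exactly one): golf ∈ G.
(vii): juliet matches golf: juliet ∉ N.
(vii): juliet matches golf: juliet ∈ G.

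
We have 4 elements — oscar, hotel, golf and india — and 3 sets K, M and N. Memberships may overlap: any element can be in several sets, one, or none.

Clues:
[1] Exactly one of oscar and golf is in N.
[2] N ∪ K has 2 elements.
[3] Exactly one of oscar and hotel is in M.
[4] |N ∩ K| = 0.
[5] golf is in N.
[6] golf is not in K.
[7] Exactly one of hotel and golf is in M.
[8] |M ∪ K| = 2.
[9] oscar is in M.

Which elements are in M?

M = {golf, oscar}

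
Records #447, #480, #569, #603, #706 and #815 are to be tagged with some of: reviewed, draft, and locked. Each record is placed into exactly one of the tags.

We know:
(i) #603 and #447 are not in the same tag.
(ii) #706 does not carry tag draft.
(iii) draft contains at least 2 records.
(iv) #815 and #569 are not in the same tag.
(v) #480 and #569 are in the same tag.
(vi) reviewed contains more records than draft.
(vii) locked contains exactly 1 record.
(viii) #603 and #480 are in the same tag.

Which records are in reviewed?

reviewed = {#480, #569, #603}

From (ii): #706 ∉ draft.
Suppose #447 ∈ reviewed: no assignment then satisfies all the clues, so #447 ∉ reviewed.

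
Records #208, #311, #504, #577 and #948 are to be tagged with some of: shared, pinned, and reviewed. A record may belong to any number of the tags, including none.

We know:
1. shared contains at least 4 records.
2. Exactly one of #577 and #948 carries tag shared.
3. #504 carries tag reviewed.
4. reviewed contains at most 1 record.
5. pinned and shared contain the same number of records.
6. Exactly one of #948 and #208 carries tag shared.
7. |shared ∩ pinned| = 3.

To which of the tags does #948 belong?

#948: pinned

From (3): #504 ∈ reviewed.
(4): reviewed already has 1, so the rest are out.
Suppose #948 ∈ shared: no assignment then satisfies all the clues, so #948 ∉ shared.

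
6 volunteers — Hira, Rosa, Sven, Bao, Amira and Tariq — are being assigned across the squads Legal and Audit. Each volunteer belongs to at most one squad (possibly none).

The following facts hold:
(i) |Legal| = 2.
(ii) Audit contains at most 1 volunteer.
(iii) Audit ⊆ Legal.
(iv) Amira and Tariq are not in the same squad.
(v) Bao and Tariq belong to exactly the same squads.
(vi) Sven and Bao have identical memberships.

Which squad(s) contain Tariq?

Tariq: none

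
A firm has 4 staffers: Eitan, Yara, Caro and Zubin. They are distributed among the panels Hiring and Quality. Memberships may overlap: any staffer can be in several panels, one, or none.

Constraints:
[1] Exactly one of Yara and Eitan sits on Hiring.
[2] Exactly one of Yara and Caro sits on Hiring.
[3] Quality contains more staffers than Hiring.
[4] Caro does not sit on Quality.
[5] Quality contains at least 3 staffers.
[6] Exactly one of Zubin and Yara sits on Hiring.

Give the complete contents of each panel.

Hiring = {Yara}; Quality = {Eitan, Yara, Zubin}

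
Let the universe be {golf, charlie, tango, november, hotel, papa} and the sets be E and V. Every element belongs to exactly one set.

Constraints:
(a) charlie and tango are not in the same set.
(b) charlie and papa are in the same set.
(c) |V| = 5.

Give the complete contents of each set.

E = {tango}; V = {charlie, golf, hotel, november, papa}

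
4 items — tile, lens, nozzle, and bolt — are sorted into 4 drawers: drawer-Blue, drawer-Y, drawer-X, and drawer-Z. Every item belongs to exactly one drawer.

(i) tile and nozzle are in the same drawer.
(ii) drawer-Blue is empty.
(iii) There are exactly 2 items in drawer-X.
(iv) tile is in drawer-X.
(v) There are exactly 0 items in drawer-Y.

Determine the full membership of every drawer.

drawer-Blue = {}; drawer-Y = {}; drawer-X = {nozzle, tile}; drawer-Z = {bolt, lens}

From (iv): tile ∈ drawer-X.
(i): nozzle matches tile: nozzle ∉ drawer-Blue.
(i): nozzle matches tile: nozzle ∉ drawer-Y.
(i): nozzle matches tile: nozzle ∈ drawer-X.
(ii): drawer-Blue already has 0, so the rest are out.
(iii): drawer-X already has 2, so the rest are out.
(v): drawer-Y already has 0, so the rest are out.
Only one drawer left: lens ∈ drawer-Z.
Only one drawer left: bolt ∈ drawer-Z.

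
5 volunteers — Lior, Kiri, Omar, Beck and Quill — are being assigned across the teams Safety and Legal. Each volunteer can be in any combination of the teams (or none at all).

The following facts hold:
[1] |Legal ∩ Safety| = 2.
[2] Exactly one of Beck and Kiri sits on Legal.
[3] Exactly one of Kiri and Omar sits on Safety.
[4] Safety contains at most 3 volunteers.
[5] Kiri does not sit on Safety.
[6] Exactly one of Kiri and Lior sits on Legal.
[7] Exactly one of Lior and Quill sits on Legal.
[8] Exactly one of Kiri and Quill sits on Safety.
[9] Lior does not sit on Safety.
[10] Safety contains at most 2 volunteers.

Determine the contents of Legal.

Legal = {Kiri, Omar, Quill}

From (5): Kiri ∉ Safety.
From (9): Lior ∉ Safety.
(3) (exactly one): Omar ∈ Safety.
(8) (exactly one): Quill ∈ Safety.
(10): Safety already has 2, so the rest are out.
Suppose Lior ∈ Legal: no assignment then satisfies all the clues, so Lior ∉ Legal.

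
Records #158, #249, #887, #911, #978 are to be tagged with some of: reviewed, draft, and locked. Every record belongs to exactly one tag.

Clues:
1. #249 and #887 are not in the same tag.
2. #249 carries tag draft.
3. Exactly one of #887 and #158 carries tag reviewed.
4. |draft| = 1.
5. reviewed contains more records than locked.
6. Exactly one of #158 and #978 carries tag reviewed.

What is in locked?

locked = {#158}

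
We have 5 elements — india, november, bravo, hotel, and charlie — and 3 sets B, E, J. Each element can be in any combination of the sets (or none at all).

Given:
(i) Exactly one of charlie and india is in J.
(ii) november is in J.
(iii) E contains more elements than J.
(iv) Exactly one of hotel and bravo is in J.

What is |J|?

3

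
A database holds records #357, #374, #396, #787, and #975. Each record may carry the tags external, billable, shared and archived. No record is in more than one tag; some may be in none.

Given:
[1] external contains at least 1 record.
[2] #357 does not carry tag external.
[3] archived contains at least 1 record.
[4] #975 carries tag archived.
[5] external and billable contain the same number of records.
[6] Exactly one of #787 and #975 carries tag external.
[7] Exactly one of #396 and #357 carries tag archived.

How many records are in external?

1

From (2): #357 ∉ external.
From (4): #975 ∈ archived.
(6) (exactly one): #787 ∈ external.
Suppose #374 ∈ external: no assignment then satisfies all the clues, so #374 ∉ external.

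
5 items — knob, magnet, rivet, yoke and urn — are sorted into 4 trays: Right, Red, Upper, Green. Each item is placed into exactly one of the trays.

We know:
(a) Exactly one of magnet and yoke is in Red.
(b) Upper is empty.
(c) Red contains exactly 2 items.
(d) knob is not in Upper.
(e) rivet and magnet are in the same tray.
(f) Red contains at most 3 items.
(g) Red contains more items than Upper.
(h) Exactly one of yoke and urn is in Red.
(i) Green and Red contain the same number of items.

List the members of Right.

Right = {urn}

From (d): knob ∉ Upper.
(b): Upper already has 0, so the rest are out.
Suppose knob ∈ Right: no assignment then satisfies all the clues, so knob ∉ Right.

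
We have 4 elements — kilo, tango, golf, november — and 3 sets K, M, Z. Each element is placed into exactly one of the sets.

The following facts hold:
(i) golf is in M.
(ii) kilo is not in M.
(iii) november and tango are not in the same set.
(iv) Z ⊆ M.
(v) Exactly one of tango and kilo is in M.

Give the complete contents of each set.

K = {kilo, november}; M = {golf, tango}; Z = {}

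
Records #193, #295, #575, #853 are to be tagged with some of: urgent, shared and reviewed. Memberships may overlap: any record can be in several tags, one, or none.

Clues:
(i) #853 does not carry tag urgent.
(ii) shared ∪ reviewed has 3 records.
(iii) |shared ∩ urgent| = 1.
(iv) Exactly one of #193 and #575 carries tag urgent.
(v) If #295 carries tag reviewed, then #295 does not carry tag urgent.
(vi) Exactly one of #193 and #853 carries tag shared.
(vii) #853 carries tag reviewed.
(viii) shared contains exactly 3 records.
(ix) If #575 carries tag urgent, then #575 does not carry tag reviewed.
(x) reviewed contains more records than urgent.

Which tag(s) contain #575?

#575: shared, urgent

From (i): #853 ∉ urgent.
From (vii): #853 ∈ reviewed.
Suppose #575 ∉ urgent: no assignment then satisfies all the clues, so #575 ∈ urgent.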